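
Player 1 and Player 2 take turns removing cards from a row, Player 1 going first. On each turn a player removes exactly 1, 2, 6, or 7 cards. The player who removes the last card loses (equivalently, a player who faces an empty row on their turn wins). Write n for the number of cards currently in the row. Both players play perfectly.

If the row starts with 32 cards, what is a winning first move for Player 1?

Compute win/loss labels from the base case upward. A position with no move is W. Any other position is W if it can reach an L in one move, else L.
n=0: no move; the opponent has just taken the last card and therefore loses → W
n=1: only reaches 0(W), which is W → L
n=2: reaches L-position 1 → W
n=3: reaches L-position 1 → W
n=4: only reaches 3(W), 2(W), all W → L
n=5: reaches L-position 4 → W
n=6: reaches L-position 4 → W
n=7: reaches L-position 1 → W
n=8: reaches L-position 1 → W
n=9: only reaches 8(W), 7(W), 3(W), 2(W), all W → L
n=10: reaches L-position 9 → W
n=11: reaches L-position 9 → W
n=12: only reaches 11(W), 10(W), 6(W), 5(W), all W → L
n=13: reaches L-position 12 → W
n=14: reaches L-position 12 → W
n=15: reaches L-position 9 → W
n=16: reaches L-position 9 → W
n=17: only reaches 16(W), 15(W), 11(W), 10(W), all W → L
n=18: reaches L-position 17 → W
n=19: reaches L-position 17 → W
n=20: only reaches 19(W), 18(W), 14(W), 13(W), all W → L
n=21: reaches L-position 20 → W
n=22: reaches L-position 20 → W
n=23: reaches L-position 17 → W
n=24: reaches L-position 17 → W
n=25: only reaches 24(W), 23(W), 19(W), 18(W), all W → L
n=26: reaches L-position 25 → W
n=27: reaches L-position 25 → W
n=28: only reaches 27(W), 26(W), 22(W), 21(W), all W → L
n=29: reaches L-position 28 → W
n=30: reaches L-position 28 → W
n=31: reaches L-position 25 → W
n=32: reaches L-position 25 → W
From 32, the L positions reachable in one move are: 25.

Remove 7, leaving 25.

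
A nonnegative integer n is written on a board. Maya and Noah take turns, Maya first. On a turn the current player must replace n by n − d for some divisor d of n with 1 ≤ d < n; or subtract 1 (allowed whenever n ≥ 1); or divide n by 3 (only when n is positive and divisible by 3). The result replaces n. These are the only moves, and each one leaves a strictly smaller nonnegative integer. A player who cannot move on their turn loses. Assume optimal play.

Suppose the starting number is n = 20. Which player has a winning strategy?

Label each position W (a win for the player to move) or L (a loss). A position with no legal move is L; any other position is W exactly when some move reaches an L, and L when every move reaches a W.
n=0: no move → L
n=1: reaches L-position 0 → W
n=2: only reaches 1(W), which is W → L
n=3: reaches L-position 2 → W
n=4: reaches L-position 2 → W
n=5: only reaches 4(W), which is W → L
n=6: reaches L-position 2 → W
n=7: only reaches 6(W), which is W → L
n=8: reaches L-position 7 → W
n=9: only reaches 3(W), 6(W), 8(W), all W → L
n=10: reaches L-position 5 → W
n=11: only reaches 10(W), which is W → L
n=12: reaches L-position 9 → W
n=13: only reaches 12(W), which is W → L
n=14: reaches L-position 7 → W
n=15: reaches L-position 5 → W
n=16: only reaches 8(W), 12(W), 14(W), 15(W), all W → L
n=17: reaches L-position 16 → W
n=18: reaches L-position 9 → W
n=19: only reaches 18(W), which is W → L
n=20: reaches L-position 16 → W
The starting position 20 is W: Maya should move to 16, handing over an L position.

Maya wins.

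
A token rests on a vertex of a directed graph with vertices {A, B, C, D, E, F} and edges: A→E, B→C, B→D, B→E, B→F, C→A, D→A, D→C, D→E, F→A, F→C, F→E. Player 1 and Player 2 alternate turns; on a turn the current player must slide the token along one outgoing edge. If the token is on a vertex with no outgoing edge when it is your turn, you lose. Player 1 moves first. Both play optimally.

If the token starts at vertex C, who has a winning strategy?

Build the W/L table. Terminal = L. A non-terminal position is W if it has a move to some L; otherwise it is L.
Every edge goes from a vertex to one that appears earlier in the order E, A, C, D, F, B, so processing vertices in that order labels each vertex after all of its successors.
E: no outgoing edge → L
A: reaches L-position E → W
C: only reaches A(W), which is W → L
D: reaches L-position C → W
F: reaches L-position C → W
B: reaches L-position C → W
The starting position C is L: whatever Player 1 does, the opponent receives a W position.

Player 2 wins.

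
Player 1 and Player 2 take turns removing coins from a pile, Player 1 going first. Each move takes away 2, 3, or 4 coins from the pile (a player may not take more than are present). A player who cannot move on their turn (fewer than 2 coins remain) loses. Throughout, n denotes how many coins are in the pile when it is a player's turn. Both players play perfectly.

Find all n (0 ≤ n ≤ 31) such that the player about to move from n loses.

Work bottom-up. With no move the player to move loses. Otherwise the position is W if at least one move leads to an L position for the opponent, and L if every move leads to a W.
n=0: no move → L
n=1: no move → L
n=2: can move to 0, which is L ⇒ W
n=3: can move to 1, which is L ⇒ W
n=4: can move to 1, which is L ⇒ W
n=5: can move to 1, which is L ⇒ W
n=6: moves to 4(W), 3(W), 2(W); every one is W ⇒ L
n=7: moves to 5(W), 4(W), 3(W); every one is W ⇒ L
n=8: can move to 6, which is L ⇒ W
n=9: can move to 7, which is L ⇒ W
n=10: can move to 7, which is L ⇒ W
n=11: can move to 7, which is L ⇒ W
n=12: moves to 10(W), 9(W), 8(W); every one is W ⇒ L
n=13: moves to 11(W), 10(W), 9(W); every one is W ⇒ L
n=14: can move to 12, which is L ⇒ W
n=15: can move to 13, which is L ⇒ W
n=16: can move to 13, which is L ⇒ W
n=17: can move to 13, which is L ⇒ W
n=18: moves to 16(W), 15(W), 14(W); every one is W ⇒ L
n=19: moves to 17(W), 16(W), 15(W); every one is W ⇒ L
n=20: can move to 18, which is L ⇒ W
n=21: can move to 19, which is L ⇒ W
n=22: can move to 19, which is L ⇒ W
n=23: can move to 19, which is L ⇒ W
n=24: moves to 22(W), 21(W), 20(W); every one is W ⇒ L
n=25: moves to 23(W), 22(W), 21(W); every one is W ⇒ L
n=26: can move to 24, which is L ⇒ W
n=27: can move to 25, which is L ⇒ W
n=28: can move to 25, which is L ⇒ W
n=29: can move to 25, which is L ⇒ W
n=30: moves to 28(W), 27(W), 26(W); every one is W ⇒ L
n=31: moves to 29(W), 28(W), 27(W); every one is W ⇒ L
The losing starting values of n are exactly the entries labelled L in this table (12 of them).

0, 1, 6, 7, 12, 13, 18, 19, 24, 25, 30, 31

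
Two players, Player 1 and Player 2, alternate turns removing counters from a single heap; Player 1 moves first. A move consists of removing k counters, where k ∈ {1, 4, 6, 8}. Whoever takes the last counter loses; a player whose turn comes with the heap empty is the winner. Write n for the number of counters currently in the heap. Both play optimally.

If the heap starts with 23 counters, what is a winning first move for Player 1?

Remove 8, leaving 15.

Build the W/L table. Terminal = W. A non-terminal position is W if it has a move to some L; otherwise it is L.
n=0: no move; the opponent has just taken the last counter and therefore loses → W
n=1: →0(W) only, which is W, so L
n=2: →1(L), so W
n=3: →2(W) only, which is W, so L
n=4: →3(L), so W
n=5: →1(L), so W
n=6: →5(W), 2(W), 0(W) — all W, so L
n=7: →6(L), so W
n=8: →7(W), 4(W), 2(W), 0(W) — all W, so L
n=9: →8(L), so W
n=10: →6(L), so W
n=11: →3(L), so W
n=12: →8(L), so W
n=13: →12(W), 9(W), 7(W), 5(W) — all W, so L
n=14: →13(L), so W
n=15: →14(W), 11(W), 9(W), 7(W) — all W, so L
n=16: →15(L), so W
n=17: →13(L), so W
n=18: →17(W), 14(W), 12(W), 10(W) — all W, so L
n=19: →18(L), so W
n=20: →19(W), 16(W), 14(W), 12(W) — all W, so L
n=21: →20(L), so W
n=22: →18(L), so W
n=23: →15(L), so W
From 23, the L positions reachable in one move are: 15.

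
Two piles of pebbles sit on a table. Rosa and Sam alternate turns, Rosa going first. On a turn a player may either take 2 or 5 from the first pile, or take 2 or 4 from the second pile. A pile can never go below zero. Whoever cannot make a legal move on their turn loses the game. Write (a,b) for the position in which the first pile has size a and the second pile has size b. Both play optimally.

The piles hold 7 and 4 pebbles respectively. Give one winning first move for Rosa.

Compute win/loss labels from the base case upward. A position with no move is L. Any other position is W if it can reach an L in one move, else L.
No move ever increases a pile, so every position that can arise here has a ≤ 7 and b ≤ 4; it is enough to label the cells with 0 ≤ a ≤ 7 and 0 ≤ b ≤ 4.
Every move lowers a or b (never raises either), so fill the grid row by row in increasing a, and left to right within a row: each cell's successors are then already labelled.
      b=0  b=1  b=2  b=3  b=4
a=0:    L    L    W    W    W
a=1:    L    L    W    W    W
a=2:    W    W    L    L    W
a=3:    W    W    L    L    W
a=4:    L    L    W    W    W
a=5:    W    W    W    W    L
a=6:    W    W    L    L    W
a=7:    L    L    W    W    W
Cells with no legal move (terminal, hence L): (0,0), (0,1), (1,0), (1,1).
The remaining L cells, each justified by listing all of its moves:
(2,2): →(0,2)(W), (2,0)(W) — all W, so L
(2,3): →(0,3)(W), (2,1)(W) — all W, so L
(3,2): →(1,2)(W), (3,0)(W) — all W, so L
(3,3): →(1,3)(W), (3,1)(W) — all W, so L
(4,0): →(2,0)(W) only, which is W, so L
(4,1): →(2,1)(W) only, which is W, so L
(5,4): →(3,4)(W), (0,4)(W), (5,2)(W), (5,0)(W) — all W, so L
(6,2): →(4,2)(W), (1,2)(W), (6,0)(W) — all W, so L
(6,3): →(4,3)(W), (1,3)(W), (6,1)(W) — all W, so L
(7,0): →(5,0)(W), (2,0)(W) — all W, so L
(7,1): →(5,1)(W), (2,1)(W) — all W, so L
Every other cell has at least one move into one of the L cells above, so it is W.
From (7,4), the L positions reachable in one move are: (5,4), (7,0). Any move reaching one of these is winning.

Move to (5,4).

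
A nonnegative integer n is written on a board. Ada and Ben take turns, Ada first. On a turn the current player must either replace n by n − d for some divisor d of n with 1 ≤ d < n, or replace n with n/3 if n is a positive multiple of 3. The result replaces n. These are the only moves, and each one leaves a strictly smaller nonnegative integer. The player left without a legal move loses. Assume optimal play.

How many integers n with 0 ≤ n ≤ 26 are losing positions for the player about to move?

12

Positions with no move are L. A position that does have a move is losing for the player to move precisely when every available move leads to a winning position for the opponent. Fill in the labels:
n=0: no move → L
n=1: no move → L
n=2: reaches L-position 1 → W
n=3: reaches L-position 1 → W
n=4: only reaches 2(W), 3(W), all W → L
n=5: reaches L-position 4 → W
n=6: reaches L-position 4 → W
n=7: only reaches 6(W), which is W → L
n=8: reaches L-position 4 → W
n=9: only reaches 3(W), 6(W), 8(W), all W → L
n=10: reaches L-position 9 → W
n=11: only reaches 10(W), which is W → L
n=12: reaches L-position 4 → W
n=13: only reaches 12(W), which is W → L
n=14: reaches L-position 7 → W
n=15: only reaches 5(W), 10(W), 12(W), 14(W), all W → L
n=16: reaches L-position 15 → W
n=17: only reaches 16(W), which is W → L
n=18: reaches L-position 9 → W
n=19: only reaches 18(W), which is W → L
n=20: reaches L-position 15 → W
n=21: reaches L-position 7 → W
n=22: reaches L-position 11 → W
n=23: only reaches 22(W), which is W → L
n=24: reaches L-position 23 → W
n=25: only reaches 20(W), 24(W), all W → L
n=26: reaches L-position 13 → W
L entries with 0 ≤ n ≤ 26: n = 0, 1, 4, 7, 9, 11, 13, 15, 17, 19, 23, 25; that makes 12.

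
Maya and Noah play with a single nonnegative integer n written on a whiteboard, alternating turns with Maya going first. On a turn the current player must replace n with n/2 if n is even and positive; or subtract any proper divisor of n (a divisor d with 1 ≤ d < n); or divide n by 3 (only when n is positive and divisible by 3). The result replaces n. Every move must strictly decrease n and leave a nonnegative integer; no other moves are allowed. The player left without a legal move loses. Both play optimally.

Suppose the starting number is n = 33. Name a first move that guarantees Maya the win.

Move to 11.

Positions with no move are L. A position that does have a move is losing for the player to move precisely when every available move leads to a winning position for the opponent. Fill in the labels:
n=0: no move → L
n=1: no move → L
n=2: reaches L-position 1 → W
n=3: reaches L-position 1 → W
n=4: only reaches 2(W), 3(W), all W → L
n=5: reaches L-position 4 → W
n=6: reaches L-position 4 → W
n=7: only reaches 6(W), which is W → L
n=8: reaches L-position 4 → W
n=9: only reaches 3(W), 6(W), 8(W), all W → L
n=10: reaches L-position 9 → W
n=11: only reaches 10(W), which is W → L
n=12: reaches L-position 4 → W
n=13: only reaches 12(W), which is W → L
n=14: reaches L-position 7 → W
n=15: only reaches 5(W), 10(W), 12(W), 14(W), all W → L
n=16: reaches L-position 15 → W
n=17: only reaches 16(W), which is W → L
n=18: reaches L-position 9 → W
n=19: only reaches 18(W), which is W → L
n=20: reaches L-position 15 → W
n=21: reaches L-position 7 → W
n=22: reaches L-position 11 → W
n=23: only reaches 22(W), which is W → L
n=24: reaches L-position 23 → W
n=25: only reaches 20(W), 24(W), all W → L
n=26: reaches L-position 13 → W
n=27: reaches L-position 9 → W
n=28: only reaches 14(W), 21(W), 24(W), 26(W), 27(W), all W → L
n=29: reaches L-position 28 → W
n=30: reaches L-position 15 → W
n=31: only reaches 30(W), which is W → L
n=32: reaches L-position 28 → W
n=33: reaches L-position 11 → W
From 33, the L positions reachable in one move are: 11.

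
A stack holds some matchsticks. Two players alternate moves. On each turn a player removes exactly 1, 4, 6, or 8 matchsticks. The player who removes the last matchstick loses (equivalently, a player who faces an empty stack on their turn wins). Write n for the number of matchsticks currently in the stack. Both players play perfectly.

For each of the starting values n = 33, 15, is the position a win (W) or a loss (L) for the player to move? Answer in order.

Use the standard recursion: the mover wins at a terminal position; elsewhere, the mover wins exactly when some move hands the opponent an L position.
n=0: no move; the opponent has just taken the last matchstick and therefore loses → W
n=1: L (sole option 0(W) is W)
n=2: W (go to 1, an L position)
n=3: L (sole option 2(W) is W)
n=4: W (go to 3, an L position)
n=5: W (go to 1, an L position)
n=6: L (options 5(W), 2(W), 0(W) are all W)
n=7: W (go to 6, an L position)
n=8: L (options 7(W), 4(W), 2(W), 0(W) are all W)
n=9: W (go to 8, an L position)
n=10: W (go to 6, an L position)
n=11: W (go to 3, an L position)
n=12: W (go to 8, an L position)
n=13: L (options 12(W), 9(W), 7(W), 5(W) are all W)
n=14: W (go to 13, an L position)
n=15: L (options 14(W), 11(W), 9(W), 7(W) are all W)
n=16: W (go to 15, an L position)
n=17: W (go to 13, an L position)
n=18: L (options 17(W), 14(W), 12(W), 10(W) are all W)
n=19: W (go to 18, an L position)
n=20: L (options 19(W), 16(W), 14(W), 12(W) are all W)
n=21: W (go to 20, an L position)
n=22: W (go to 18, an L position)
n=23: W (go to 15, an L position)
n=24: W (go to 20, an L position)
n=25: L (options 24(W), 21(W), 19(W), 17(W) are all W)
n=26: W (go to 25, an L position)
n=27: L (options 26(W), 23(W), 21(W), 19(W) are all W)
n=28: W (go to 27, an L position)
n=29: W (go to 25, an L position)
n=30: L (options 29(W), 26(W), 24(W), 22(W) are all W)
n=31: W (go to 30, an L position)
n=32: L (options 31(W), 28(W), 26(W), 24(W) are all W)
n=33: W (go to 32, an L position)

33: W, 15: L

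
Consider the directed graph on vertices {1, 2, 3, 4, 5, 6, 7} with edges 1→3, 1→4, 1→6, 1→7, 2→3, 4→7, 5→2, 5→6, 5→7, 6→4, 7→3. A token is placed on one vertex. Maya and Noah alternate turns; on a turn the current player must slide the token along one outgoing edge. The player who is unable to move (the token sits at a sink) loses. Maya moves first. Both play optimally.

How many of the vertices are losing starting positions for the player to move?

3

Classify positions by backward induction: terminal positions (no move available) are L. From any other position, the mover wins iff some move reaches an L.
Every edge goes from a vertex to one that appears earlier in the order 3, 7, 4, 6, 1, 2, 5, so processing vertices in that order labels each vertex after all of its successors.
3: no outgoing edge → L
7: W (go to 3, an L position)
4: L (sole option 7(W) is W)
6: W (go to 4, an L position)
1: W (go to 4, an L position)
2: W (go to 3, an L position)
5: L (options 2(W), 6(W), 7(W) are all W)
The L vertices are 3, 4, 5; that is 3 in all.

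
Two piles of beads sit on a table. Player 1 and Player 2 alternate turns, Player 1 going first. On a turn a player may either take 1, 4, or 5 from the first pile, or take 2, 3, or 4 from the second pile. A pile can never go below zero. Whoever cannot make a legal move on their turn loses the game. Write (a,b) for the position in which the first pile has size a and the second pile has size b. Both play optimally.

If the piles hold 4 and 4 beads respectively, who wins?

Player 2 wins.

Use the standard recursion: the mover loses at a terminal position; elsewhere, the mover wins exactly when some move hands the opponent an L position.
No move ever increases a pile, so every position that can arise here has a ≤ 4 and b ≤ 4; it is enough to label the cells with 0 ≤ a ≤ 4 and 0 ≤ b ≤ 4.
Every move lowers a or b (never raises either), so fill the grid row by row in increasing a, and left to right within a row: each cell's successors are then already labelled.
      b=0  b=1  b=2  b=3  b=4
a=0:    L    L    W    W    W
a=1:    W    W    L    L    W
a=2:    L    L    W    W    W
a=3:    W    W    L    L    W
a=4:    W    W    W    W    L
Cells with no legal move (terminal, hence L): (0,0), (0,1).
The remaining L cells, each justified by listing all of its moves:
(1,2): moves to (0,2)(W), (1,0)(W); every one is W ⇒ L
(1,3): moves to (0,3)(W), (1,1)(W), (1,0)(W); every one is W ⇒ L
(2,0): the only move is to (1,0)(W), a W ⇒ L
(2,1): the only move is to (1,1)(W), a W ⇒ L
(3,2): moves to (2,2)(W), (3,0)(W); every one is W ⇒ L
(3,3): moves to (2,3)(W), (3,1)(W), (3,0)(W); every one is W ⇒ L
(4,4): moves to (3,4)(W), (0,4)(W), (4,2)(W), (4,1)(W), (4,0)(W); every one is W ⇒ L
Every other cell has at least one move into one of the L cells above, so it is W.
Every move from (4,4) reaches a W position, so the mover loses.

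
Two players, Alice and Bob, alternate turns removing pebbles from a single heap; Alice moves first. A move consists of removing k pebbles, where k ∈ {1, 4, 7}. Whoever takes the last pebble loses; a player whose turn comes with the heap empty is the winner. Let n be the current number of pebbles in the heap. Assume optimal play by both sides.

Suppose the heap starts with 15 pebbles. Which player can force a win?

Alice wins.

Compute win/loss labels from the base case upward. A position with no move is W. Any other position is W if it can reach an L in one move, else L.
n=0: no move; the opponent has just taken the last pebble and therefore loses → W
n=1: the only move is to 0(W), a W ⇒ L
n=2: can move to 1, which is L ⇒ W
n=3: the only move is to 2(W), a W ⇒ L
n=4: can move to 3, which is L ⇒ W
n=5: can move to 1, which is L ⇒ W
n=6: moves to 5(W), 2(W); every one is W ⇒ L
n=7: can move to 6, which is L ⇒ W
n=8: can move to 1, which is L ⇒ W
n=9: moves to 8(W), 5(W), 2(W); every one is W ⇒ L
n=10: can move to 9, which is L ⇒ W
n=11: moves to 10(W), 7(W), 4(W); every one is W ⇒ L
n=12: can move to 11, which is L ⇒ W
n=13: can move to 9, which is L ⇒ W
n=14: moves to 13(W), 10(W), 7(W); every one is W ⇒ L
n=15: can move to 14, which is L ⇒ W
The starting position 15 is W: Alice should remove 1, leaving 14, handing over an L position.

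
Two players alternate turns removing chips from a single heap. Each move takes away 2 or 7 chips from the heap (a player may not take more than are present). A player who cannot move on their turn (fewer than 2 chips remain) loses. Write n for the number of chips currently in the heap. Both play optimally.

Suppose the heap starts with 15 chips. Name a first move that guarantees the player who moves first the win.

Build the W/L table. Terminal = L. A non-terminal position is W if it has a move to some L; otherwise it is L.
n=0: no move → L
n=1: no move → L
n=2: reaches L-position 0 → W
n=3: reaches L-position 1 → W
n=4: only reaches 2(W), which is W → L
n=5: only reaches 3(W), which is W → L
n=6: reaches L-position 4 → W
n=7: reaches L-position 5 → W
n=8: reaches L-position 1 → W
n=9: only reaches 7(W), 2(W), all W → L
n=10: only reaches 8(W), 3(W), all W → L
n=11: reaches L-position 9 → W
n=12: reaches L-position 10 → W
n=13: only reaches 11(W), 6(W), all W → L
n=14: only reaches 12(W), 7(W), all W → L
n=15: reaches L-position 13 → W
From 15, the L positions reachable in one move are: 13.

Remove 2, leaving 13.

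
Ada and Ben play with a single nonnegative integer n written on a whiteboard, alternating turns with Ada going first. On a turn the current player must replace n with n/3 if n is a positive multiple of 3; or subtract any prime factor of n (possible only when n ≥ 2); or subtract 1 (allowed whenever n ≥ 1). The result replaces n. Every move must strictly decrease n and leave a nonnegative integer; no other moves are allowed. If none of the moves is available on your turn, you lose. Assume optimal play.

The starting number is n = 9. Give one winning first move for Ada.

Compute win/loss labels from the base case upward. A position with no move is L. Any other position is W if it can reach an L in one move, else L.
n=0: no move → L
n=1: →0(L), so W
n=2: →0(L), so W
n=3: →0(L), so W
n=4: →2(W), 3(W) — all W, so L
n=5: →0(L), so W
n=6: →4(L), so W
n=7: →0(L), so W
n=8: →6(W), 7(W) — all W, so L
n=9: →8(L), so W
From 9, the L positions reachable in one move are: 8.

Move to 8.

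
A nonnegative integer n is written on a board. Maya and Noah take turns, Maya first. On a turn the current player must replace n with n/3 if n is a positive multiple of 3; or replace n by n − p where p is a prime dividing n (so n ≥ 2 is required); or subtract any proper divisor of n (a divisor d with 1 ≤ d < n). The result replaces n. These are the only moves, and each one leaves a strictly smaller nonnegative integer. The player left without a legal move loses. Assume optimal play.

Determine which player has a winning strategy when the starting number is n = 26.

Work bottom-up. With no move the player to move loses. Otherwise the position is W if at least one move leads to an L position for the opponent, and L if every move leads to a W.
n=0: no move → L
n=1: no move → L
n=2: →0(L), so W
n=3: →0(L), so W
n=4: →2(W), 3(W) — all W, so L
n=5: →0(L), so W
n=6: →4(L), so W
n=7: →0(L), so W
n=8: →4(L), so W
n=9: →3(W), 6(W), 8(W) — all W, so L
n=10: →9(L), so W
n=11: →0(L), so W
n=12: →4(L), so W
n=13: →0(L), so W
n=14: →7(W), 12(W), 13(W) — all W, so L
n=15: →14(L), so W
n=16: →14(L), so W
n=17: →0(L), so W
n=18: →9(L), so W
n=19: →0(L), so W
n=20: →10(W), 15(W), 16(W), 18(W), 19(W) — all W, so L
n=21: →14(L), so W
n=22: →20(L), so W
n=23: →0(L), so W
n=24: →20(L), so W
n=25: →20(L), so W
n=26: →13(W), 24(W), 25(W) — all W, so L
The starting position 26 is L: whatever Maya does, the opponent receives a W position.

Noah wins.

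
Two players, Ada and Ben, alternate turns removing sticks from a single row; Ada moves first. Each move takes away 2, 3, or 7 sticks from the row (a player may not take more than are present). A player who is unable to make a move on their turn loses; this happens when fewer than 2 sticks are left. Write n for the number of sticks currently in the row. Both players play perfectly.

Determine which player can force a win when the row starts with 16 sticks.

Ben wins.

Work bottom-up. With no move the player to move loses. Otherwise the position is W if at least one move leads to an L position for the opponent, and L if every move leads to a W.
n=0: no move → L
n=1: no move → L
n=2: reaches L-position 0 → W
n=3: reaches L-position 1 → W
n=4: reaches L-position 1 → W
n=5: only reaches 3(W), 2(W), all W → L
n=6: only reaches 4(W), 3(W), all W → L
n=7: reaches L-position 5 → W
n=8: reaches L-position 6 → W
n=9: reaches L-position 6 → W
n=10: only reaches 8(W), 7(W), 3(W), all W → L
n=11: only reaches 9(W), 8(W), 4(W), all W → L
n=12: reaches L-position 10 → W
n=13: reaches L-position 11 → W
n=14: reaches L-position 11 → W
n=15: only reaches 13(W), 12(W), 8(W), all W → L
n=16: only reaches 14(W), 13(W), 9(W), all W → L
Every move from 16 reaches a W position, so the mover loses.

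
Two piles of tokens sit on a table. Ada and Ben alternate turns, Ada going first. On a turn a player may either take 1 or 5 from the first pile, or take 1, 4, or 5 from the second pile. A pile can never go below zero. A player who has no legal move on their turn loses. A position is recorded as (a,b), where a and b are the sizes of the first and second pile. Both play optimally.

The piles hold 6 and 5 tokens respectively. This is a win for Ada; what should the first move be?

Build the W/L table. Terminal = L. A non-terminal position is W if it has a move to some L; otherwise it is L.
No move ever increases a pile, so every position that can arise here has a ≤ 6 and b ≤ 5; it is enough to label the cells with 0 ≤ a ≤ 6 and 0 ≤ b ≤ 5.
Every move lowers a or b (never raises either), so fill the grid row by row in increasing a, and left to right within a row: each cell's successors are then already labelled.
      b=0  b=1  b=2  b=3  b=4  b=5
a=0:    L    W    L    W    W    W
a=1:    W    L    W    L    W    W
a=2:    L    W    L    W    W    W
a=3:    W    L    W    L    W    W
a=4:    L    W    L    W    W    W
a=5:    W    L    W    L    W    W
a=6:    L    W    L    W    W    W
Cells with no legal move (terminal, hence L): (0,0).
The remaining L cells, each justified by listing all of its moves:
(0,2): the only move is to (0,1)(W), a W ⇒ L
(1,1): moves to (0,1)(W), (1,0)(W); every one is W ⇒ L
(1,3): moves to (0,3)(W), (1,2)(W); every one is W ⇒ L
(2,0): the only move is to (1,0)(W), a W ⇒ L
(2,2): moves to (1,2)(W), (2,1)(W); every one is W ⇒ L
(3,1): moves to (2,1)(W), (3,0)(W); every one is W ⇒ L
(3,3): moves to (2,3)(W), (3,2)(W); every one is W ⇒ L
(4,0): the only move is to (3,0)(W), a W ⇒ L
(4,2): moves to (3,2)(W), (4,1)(W); every one is W ⇒ L
(5,1): moves to (4,1)(W), (0,1)(W), (5,0)(W); every one is W ⇒ L
(5,3): moves to (4,3)(W), (0,3)(W), (5,2)(W); every one is W ⇒ L
(6,0): moves to (5,0)(W), (1,0)(W); every one is W ⇒ L
(6,2): moves to (5,2)(W), (1,2)(W), (6,1)(W); every one is W ⇒ L
Every other cell has at least one move into one of the L cells above, so it is W.
From (6,5), the L positions reachable in one move are: (6,0).

Move to (6,0).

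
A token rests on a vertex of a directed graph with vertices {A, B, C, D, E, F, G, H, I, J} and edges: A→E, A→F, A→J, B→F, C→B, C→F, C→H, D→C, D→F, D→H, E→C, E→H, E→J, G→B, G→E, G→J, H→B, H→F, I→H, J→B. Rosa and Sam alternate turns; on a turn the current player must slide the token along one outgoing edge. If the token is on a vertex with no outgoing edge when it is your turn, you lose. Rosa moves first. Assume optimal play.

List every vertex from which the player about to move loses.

Positions with no move are L. A position that does have a move is losing for the player to move precisely when every available move leads to a winning position for the opponent. Fill in the labels:
Every edge goes from a vertex to one that appears earlier in the order F, B, H, C, J, E, A, I, G, D, so processing vertices in that order labels each vertex after all of its successors.
F: no outgoing edge → L
B: reaches L-position F → W
H: reaches L-position F → W
C: reaches L-position F → W
J: only reaches B(W), which is W → L
E: reaches L-position J → W
A: reaches L-position J → W
I: only reaches H(W), which is W → L
G: reaches L-position J → W
D: reaches L-position F → W
The losing starting vertices are exactly the entries labelled L in this table (3 of them).

F, I, J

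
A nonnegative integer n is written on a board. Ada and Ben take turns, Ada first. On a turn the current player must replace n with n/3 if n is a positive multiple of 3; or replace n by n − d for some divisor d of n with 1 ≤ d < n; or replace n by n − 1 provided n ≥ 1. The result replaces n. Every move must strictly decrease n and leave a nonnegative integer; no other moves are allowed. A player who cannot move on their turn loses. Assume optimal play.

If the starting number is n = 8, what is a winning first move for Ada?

Label each position W (a win for the player to move) or L (a loss). A position with no legal move is L; any other position is W exactly when some move reaches an L, and L when every move reaches a W.
n=0: no move → L
n=1: W (go to 0, an L position)
n=2: L (sole option 1(W) is W)
n=3: W (go to 2, an L position)
n=4: W (go to 2, an L position)
n=5: L (sole option 4(W) is W)
n=6: W (go to 2, an L position)
n=7: L (sole option 6(W) is W)
n=8: W (go to 7, an L position)
From 8, the L positions reachable in one move are: 7.

Move to 7.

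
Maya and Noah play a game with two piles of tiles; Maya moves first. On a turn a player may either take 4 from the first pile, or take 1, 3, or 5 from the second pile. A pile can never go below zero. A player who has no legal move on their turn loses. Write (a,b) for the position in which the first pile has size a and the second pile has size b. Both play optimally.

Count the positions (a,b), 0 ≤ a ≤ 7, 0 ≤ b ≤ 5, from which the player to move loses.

Label each position W (a win for the player to move) or L (a loss). A position with no legal move is L; any other position is W exactly when some move reaches an L, and L when every move reaches a W.
Every move lowers a or b (never raises either), so fill the grid row by row in increasing a, and left to right within a row: each cell's successors are then already labelled.
      b=0  b=1  b=2  b=3  b=4  b=5
a=0:    L    W    L    W    L    W
a=1:    L    W    L    W    L    W
a=2:    L    W    L    W    L    W
a=3:    L    W    L    W    L    W
a=4:    W    L    W    L    W    L
a=5:    W    L    W    L    W    L
a=6:    W    L    W    L    W    L
a=7:    W    L    W    L    W    L
Cells with no legal move (terminal, hence L): (0,0), (1,0), (2,0), (3,0).
The remaining L cells, each justified by listing all of its moves:
(0,2): →(0,1)(W) only, which is W, so L
(0,4): →(0,3)(W), (0,1)(W) — all W, so L
(1,2): →(1,1)(W) only, which is W, so L
(1,4): →(1,3)(W), (1,1)(W) — all W, so L
(2,2): →(2,1)(W) only, which is W, so L
(2,4): →(2,3)(W), (2,1)(W) — all W, so L
(3,2): →(3,1)(W) only, which is W, so L
(3,4): →(3,3)(W), (3,1)(W) — all W, so L
(4,1): →(0,1)(W), (4,0)(W) — all W, so L
(4,3): →(0,3)(W), (4,2)(W), (4,0)(W) — all W, so L
(4,5): →(0,5)(W), (4,4)(W), (4,2)(W), (4,0)(W) — all W, so L
(5,1): →(1,1)(W), (5,0)(W) — all W, so L
(5,3): →(1,3)(W), (5,2)(W), (5,0)(W) — all W, so L
(5,5): →(1,5)(W), (5,4)(W), (5,2)(W), (5,0)(W) — all W, so L
(6,1): →(2,1)(W), (6,0)(W) — all W, so L
(6,3): →(2,3)(W), (6,2)(W), (6,0)(W) — all W, so L
(6,5): →(2,5)(W), (6,4)(W), (6,2)(W), (6,0)(W) — all W, so L
(7,1): →(3,1)(W), (7,0)(W) — all W, so L
(7,3): →(3,3)(W), (7,2)(W), (7,0)(W) — all W, so L
(7,5): →(3,5)(W), (7,4)(W), (7,2)(W), (7,0)(W) — all W, so L
Every other cell has at least one move into one of the L cells above, so it is W.
L cells per row: a=0: 3, a=1: 3, a=2: 3, a=3: 3, a=4: 3, a=5: 3, a=6: 3, a=7: 3; total 24.

24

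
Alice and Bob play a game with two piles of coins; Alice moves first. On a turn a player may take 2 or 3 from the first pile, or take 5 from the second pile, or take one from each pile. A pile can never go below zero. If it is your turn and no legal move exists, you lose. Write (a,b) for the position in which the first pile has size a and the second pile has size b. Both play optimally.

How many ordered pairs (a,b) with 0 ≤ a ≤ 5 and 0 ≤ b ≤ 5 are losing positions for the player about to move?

14

Build the W/L table. Terminal = L. A non-terminal position is W if it has a move to some L; otherwise it is L.
Every move lowers a or b (never raises either), so fill the grid row by row in increasing a, and left to right within a row: each cell's successors are then already labelled.
      b=0  b=1  b=2  b=3  b=4  b=5
a=0:    L    L    L    L    L    W
a=1:    L    W    W    W    W    W
a=2:    W    W    W    W    W    L
a=3:    W    W    W    W    W    L
a=4:    W    L    L    L    L    W
a=5:    L    L    W    W    W    W
Cells with no legal move (terminal, hence L): (0,0), (0,1), (0,2), (0,3), (0,4), (1,0).
The remaining L cells, each justified by listing all of its moves:
(2,5): only reaches (0,5)(W), (2,0)(W), (1,4)(W), all W → L
(3,5): only reaches (1,5)(W), (0,5)(W), (3,0)(W), (2,4)(W), all W → L
(4,1): only reaches (2,1)(W), (1,1)(W), (3,0)(W), all W → L
(4,2): only reaches (2,2)(W), (1,2)(W), (3,1)(W), all W → L
(4,3): only reaches (2,3)(W), (1,3)(W), (3,2)(W), all W → L
(4,4): only reaches (2,4)(W), (1,4)(W), (3,3)(W), all W → L
(5,0): only reaches (3,0)(W), (2,0)(W), all W → L
(5,1): only reaches (3,1)(W), (2,1)(W), (4,0)(W), all W → L
Every other cell has at least one move into one of the L cells above, so it is W.
L cells per row: a=0: 5, a=1: 1, a=2: 1, a=3: 1, a=4: 4, a=5: 2; total 14.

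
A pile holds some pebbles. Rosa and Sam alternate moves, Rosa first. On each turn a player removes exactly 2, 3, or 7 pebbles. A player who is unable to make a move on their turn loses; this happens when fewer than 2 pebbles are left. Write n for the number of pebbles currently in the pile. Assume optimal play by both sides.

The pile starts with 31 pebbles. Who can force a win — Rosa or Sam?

Compute win/loss labels from the base case upward. A position with no move is L. Any other position is W if it can reach an L in one move, else L.
n=0: no move → L
n=1: no move → L
n=2: can move to 0, which is L ⇒ W
n=3: can move to 1, which is L ⇒ W
n=4: can move to 1, which is L ⇒ W
n=5: moves to 3(W), 2(W); every one is W ⇒ L
n=6: moves to 4(W), 3(W); every one is W ⇒ L
n=7: can move to 5, which is L ⇒ W
n=8: can move to 6, which is L ⇒ W
n=9: can move to 6, which is L ⇒ W
n=10: moves to 8(W), 7(W), 3(W); every one is W ⇒ L
n=11: moves to 9(W), 8(W), 4(W); every one is W ⇒ L
n=12: can move to 10, which is L ⇒ W
n=13: can move to 11, which is L ⇒ W
n=14: can move to 11, which is L ⇒ W
n=15: moves to 13(W), 12(W), 8(W); every one is W ⇒ L
n=16: moves to 14(W), 13(W), 9(W); every one is W ⇒ L
n=17: can move to 15, which is L ⇒ W
n=18: can move to 16, which is L ⇒ W
n=19: can move to 16, which is L ⇒ W
n=20: moves to 18(W), 17(W), 13(W); every one is W ⇒ L
n=21: moves to 19(W), 18(W), 14(W); every one is W ⇒ L
n=22: can move to 20, which is L ⇒ W
n=23: can move to 21, which is L ⇒ W
n=24: can move to 21, which is L ⇒ W
n=25: moves to 23(W), 22(W), 18(W); every one is W ⇒ L
n=26: moves to 24(W), 23(W), 19(W); every one is W ⇒ L
n=27: can move to 25, which is L ⇒ W
n=28: can move to 26, which is L ⇒ W
n=29: can move to 26, which is L ⇒ W
n=30: moves to 28(W), 27(W), 23(W); every one is W ⇒ L
n=31: moves to 29(W), 28(W), 24(W); every one is W ⇒ L
The starting position 31 is L: whatever Rosa does, the opponent receives a W position.

Sam wins.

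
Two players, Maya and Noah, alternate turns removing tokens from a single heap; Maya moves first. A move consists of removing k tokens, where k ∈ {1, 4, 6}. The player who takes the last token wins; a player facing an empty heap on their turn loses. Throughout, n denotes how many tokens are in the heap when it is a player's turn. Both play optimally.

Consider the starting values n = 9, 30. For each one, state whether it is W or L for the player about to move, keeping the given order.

Use the standard recursion: the mover loses at a terminal position; elsewhere, the mover wins exactly when some move hands the opponent an L position.
n=0: no move → L
n=1: →0(L), so W
n=2: →1(W) only, which is W, so L
n=3: →2(L), so W
n=4: →0(L), so W
n=5: →4(W), 1(W) — all W, so L
n=6: →5(L), so W
n=7: →6(W), 3(W), 1(W) — all W, so L
n=8: →7(L), so W
n=9: →5(L), so W
n=10: →9(W), 6(W), 4(W) — all W, so L
n=11: →10(L), so W
n=12: →11(W), 8(W), 6(W) — all W, so L
n=13: →12(L), so W
n=14: →10(L), so W
n=15: →14(W), 11(W), 9(W) — all W, so L
n=16: →15(L), so W
n=17: →16(W), 13(W), 11(W) — all W, so L
n=18: →17(L), so W
n=19: →15(L), so W
n=20: →19(W), 16(W), 14(W) — all W, so L
n=21: →20(L), so W
n=22: →21(W), 18(W), 16(W) — all W, so L
n=23: →22(L), so W
n=24: →20(L), so W
n=25: →24(W), 21(W), 19(W) — all W, so L
n=26: →25(L), so W
n=27: →26(W), 23(W), 21(W) — all W, so L
n=28: →27(L), so W
n=29: →25(L), so W
n=30: →29(W), 26(W), 24(W) — all W, so L

9: W, 30: L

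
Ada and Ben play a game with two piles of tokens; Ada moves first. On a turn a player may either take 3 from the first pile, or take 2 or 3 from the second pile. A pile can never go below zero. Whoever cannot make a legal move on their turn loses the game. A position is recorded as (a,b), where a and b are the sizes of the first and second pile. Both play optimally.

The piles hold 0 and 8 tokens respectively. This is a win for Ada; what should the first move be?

Move to (0,6).

Compute win/loss labels from the base case upward. A position with no move is L. Any other position is W if it can reach an L in one move, else L.
No move ever increases a pile, so every position that can arise here has a ≤ 0 and b ≤ 8; it is enough to label the cells with 0 ≤ a ≤ 0 and 0 ≤ b ≤ 8.
Every move lowers a or b (never raises either), so fill the grid row by row in increasing a, and left to right within a row: each cell's successors are then already labelled.
      b=0  b=1  b=2  b=3  b=4  b=5  b=6  b=7  b=8
a=0:    L    L    W    W    W    L    L    W    W
Cells with no legal move (terminal, hence L): (0,0), (0,1).
The remaining L cells, each justified by listing all of its moves:
(0,5): →(0,3)(W), (0,2)(W) — all W, so L
(0,6): →(0,4)(W), (0,3)(W) — all W, so L
Every other cell has at least one move into one of the L cells above, so it is W.
From (0,8), the L positions reachable in one move are: (0,6), (0,5). Any move reaching one of these is winning.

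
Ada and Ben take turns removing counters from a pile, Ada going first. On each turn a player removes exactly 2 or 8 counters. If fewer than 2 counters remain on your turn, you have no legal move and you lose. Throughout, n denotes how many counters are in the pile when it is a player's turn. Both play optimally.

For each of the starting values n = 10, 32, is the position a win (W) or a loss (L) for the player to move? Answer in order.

10: L, 32: W

Build the W/L table. Terminal = L. A non-terminal position is W if it has a move to some L; otherwise it is L.
n=0: no move → L
n=1: no move → L
n=2: can move to 0, which is L ⇒ W
n=3: can move to 1, which is L ⇒ W
n=4: the only move is to 2(W), a W ⇒ L
n=5: the only move is to 3(W), a W ⇒ L
n=6: can move to 4, which is L ⇒ W
n=7: can move to 5, which is L ⇒ W
n=8: can move to 0, which is L ⇒ W
n=9: can move to 1, which is L ⇒ W
n=10: moves to 8(W), 2(W); every one is W ⇒ L
n=11: moves to 9(W), 3(W); every one is W ⇒ L
n=12: can move to 10, which is L ⇒ W
n=13: can move to 11, which is L ⇒ W
n=14: moves to 12(W), 6(W); every one is W ⇒ L
n=15: moves to 13(W), 7(W); every one is W ⇒ L
n=16: can move to 14, which is L ⇒ W
n=17: can move to 15, which is L ⇒ W
n=18: can move to 10, which is L ⇒ W
n=19: can move to 11, which is L ⇒ W
n=20: moves to 18(W), 12(W); every one is W ⇒ L
n=21: moves to 19(W), 13(W); every one is W ⇒ L
n=22: can move to 20, which is L ⇒ W
n=23: can move to 21, which is L ⇒ W
n=24: moves to 22(W), 16(W); every one is W ⇒ L
n=25: moves to 23(W), 17(W); every one is W ⇒ L
n=26: can move to 24, which is L ⇒ W
n=27: can move to 25, which is L ⇒ W
n=28: can move to 20, which is L ⇒ W
n=29: can move to 21, which is L ⇒ W
n=30: moves to 28(W), 22(W); every one is W ⇒ L
n=31: moves to 29(W), 23(W); every one is W ⇒ L
n=32: can move to 30, which is L ⇒ W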